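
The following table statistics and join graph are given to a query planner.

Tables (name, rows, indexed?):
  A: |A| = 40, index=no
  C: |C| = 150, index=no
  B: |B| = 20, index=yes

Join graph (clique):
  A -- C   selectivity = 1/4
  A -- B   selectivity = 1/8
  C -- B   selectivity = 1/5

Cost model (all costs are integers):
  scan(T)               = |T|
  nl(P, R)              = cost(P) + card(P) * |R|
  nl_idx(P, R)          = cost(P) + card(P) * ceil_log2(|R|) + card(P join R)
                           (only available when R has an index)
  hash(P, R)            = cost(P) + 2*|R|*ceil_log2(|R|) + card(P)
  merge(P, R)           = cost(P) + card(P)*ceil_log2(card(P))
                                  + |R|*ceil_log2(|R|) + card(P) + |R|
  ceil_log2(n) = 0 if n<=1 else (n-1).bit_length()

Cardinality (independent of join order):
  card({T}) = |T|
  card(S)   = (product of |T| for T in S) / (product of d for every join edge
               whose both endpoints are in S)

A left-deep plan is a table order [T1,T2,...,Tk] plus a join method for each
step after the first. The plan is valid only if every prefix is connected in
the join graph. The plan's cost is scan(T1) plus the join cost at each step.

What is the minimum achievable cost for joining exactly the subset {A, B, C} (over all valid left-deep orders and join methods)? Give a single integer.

1580

Selinger DP over subsets of {A,B,C}:
  {A}: scan cost=40, card=40
  {C}: scan cost=150, card=150
  {B}: scan cost=20, card=20
  {AC}: card=1500; try (A,hash)→780, (C,merge)→1670, (A,merge)→1780, (C,hash)→2480, (C,nl)→6040, (A,nl)→6150; best=780 via (A,hash)
  {AB}: card=100; try (B,hash)→280, (B,nl_idx)→340, (A,merge)→420, (B,merge)→440, (A,hash)→520, (A,nl)→820 …(+1); best=280 via (B,hash)
  {BC}: card=600; try (B,hash)→500, (C,merge)→1490, (B,nl_idx)→1500, (B,merge)→1620, (C,hash)→2440, (C,nl)→3020 …(+1); best=500 via (B,hash)
  {ABC}: card=750; try (A,hash)→1580, (C,merge)→2430, (B,hash)→2480, (C,hash)→2780, (A,merge)→7380, (B,nl_idx)→9030 …(+4); best=1580 via (A,hash)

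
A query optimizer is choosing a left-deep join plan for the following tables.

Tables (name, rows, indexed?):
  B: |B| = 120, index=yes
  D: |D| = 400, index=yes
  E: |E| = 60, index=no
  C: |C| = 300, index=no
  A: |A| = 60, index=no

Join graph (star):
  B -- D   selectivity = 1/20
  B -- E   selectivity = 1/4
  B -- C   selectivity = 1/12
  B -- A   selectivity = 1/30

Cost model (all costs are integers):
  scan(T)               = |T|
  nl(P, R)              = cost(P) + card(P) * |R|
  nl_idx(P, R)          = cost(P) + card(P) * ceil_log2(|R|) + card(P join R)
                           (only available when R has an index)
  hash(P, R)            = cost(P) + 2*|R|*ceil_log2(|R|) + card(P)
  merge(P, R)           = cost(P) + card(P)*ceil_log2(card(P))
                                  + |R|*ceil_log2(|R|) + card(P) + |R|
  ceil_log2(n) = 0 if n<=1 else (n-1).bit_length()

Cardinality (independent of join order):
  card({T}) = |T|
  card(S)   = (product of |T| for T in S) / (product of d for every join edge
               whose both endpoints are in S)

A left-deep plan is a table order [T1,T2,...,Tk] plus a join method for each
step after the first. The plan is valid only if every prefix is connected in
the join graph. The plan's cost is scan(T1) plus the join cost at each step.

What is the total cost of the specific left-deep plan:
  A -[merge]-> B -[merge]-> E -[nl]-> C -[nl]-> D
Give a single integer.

37084020

step 1: scan A: cost=60, card=60
step 2: join B via merge
    card(P join B) = 60*120/(30) = 240
    cost = 60 + 60*6 + 120*7 + 60 + 120 = 1440
step 3: join E via merge
    card(P join E) = 240*60/(4) = 3600
    cost = 1440 + 240*8 + 60*6 + 240 + 60 = 4020
step 4: join C via nl
    card(P join C) = 3600*300/(12) = 90000
    cost = 4020 + 3600*300 = 1084020
step 5: join D via nl
    card(P join D) = 90000*400/(20) = 1800000
    cost = 1084020 + 90000*400 = 37084020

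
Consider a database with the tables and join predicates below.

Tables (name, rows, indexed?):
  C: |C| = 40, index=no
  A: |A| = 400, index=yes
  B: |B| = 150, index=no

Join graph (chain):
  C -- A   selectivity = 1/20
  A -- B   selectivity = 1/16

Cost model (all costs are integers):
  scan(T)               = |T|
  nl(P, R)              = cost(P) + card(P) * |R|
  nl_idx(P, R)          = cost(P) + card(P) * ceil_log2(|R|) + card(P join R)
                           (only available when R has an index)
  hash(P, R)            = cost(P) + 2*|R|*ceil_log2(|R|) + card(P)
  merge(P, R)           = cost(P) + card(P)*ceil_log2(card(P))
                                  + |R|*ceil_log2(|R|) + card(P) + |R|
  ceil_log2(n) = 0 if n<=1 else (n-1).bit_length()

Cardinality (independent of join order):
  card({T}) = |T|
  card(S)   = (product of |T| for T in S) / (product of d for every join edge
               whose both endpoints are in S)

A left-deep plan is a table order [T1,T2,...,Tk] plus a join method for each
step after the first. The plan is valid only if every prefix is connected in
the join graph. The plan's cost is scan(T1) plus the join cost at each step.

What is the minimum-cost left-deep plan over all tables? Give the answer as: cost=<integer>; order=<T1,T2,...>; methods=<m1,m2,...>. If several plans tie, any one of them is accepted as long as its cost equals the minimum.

Selinger DP (subsets sized 1..n):
  {C}: scan cost=40, card=40
  {A}: scan cost=400, card=400
  {B}: scan cost=150, card=150
  {AC}: card=800; try (A,nl_idx)→1200, (C,hash)→1280, (A,merge)→4320, (C,merge)→4680, (A,hash)→7280, (A,nl)→16040 …(+1); best=1200 via (A,nl_idx)
  {AB}: card=3750; try (B,hash)→3200, (A,nl_idx)→5250, (A,merge)→5500, (B,merge)→5750, (A,hash)→7500, (A,nl)→60150 …(+1); best=3200 via (B,hash)
  {ABC}: card=7500; try (B,hash)→4400, (C,hash)→7430, (B,merge)→11350, (C,merge)→52230, (B,nl)→121200, (C,nl)→153200; best=4400 via (B,hash)

cost=4400; order=C,A,B; methods=nl_idx,hash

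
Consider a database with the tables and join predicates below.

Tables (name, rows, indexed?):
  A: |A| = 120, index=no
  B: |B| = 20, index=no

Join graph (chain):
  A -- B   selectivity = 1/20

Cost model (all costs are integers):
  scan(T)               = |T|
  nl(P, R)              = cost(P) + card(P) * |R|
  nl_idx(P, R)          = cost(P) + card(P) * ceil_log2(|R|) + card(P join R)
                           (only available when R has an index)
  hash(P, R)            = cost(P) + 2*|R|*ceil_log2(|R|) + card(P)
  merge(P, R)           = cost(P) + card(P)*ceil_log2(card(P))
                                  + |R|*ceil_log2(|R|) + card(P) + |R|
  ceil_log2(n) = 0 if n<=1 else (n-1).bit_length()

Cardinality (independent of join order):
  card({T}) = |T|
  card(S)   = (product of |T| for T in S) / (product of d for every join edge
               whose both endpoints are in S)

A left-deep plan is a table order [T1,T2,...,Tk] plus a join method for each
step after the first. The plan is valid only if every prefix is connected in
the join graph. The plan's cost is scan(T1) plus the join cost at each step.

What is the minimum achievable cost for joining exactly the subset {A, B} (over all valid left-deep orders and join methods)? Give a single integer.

440

Selinger DP over subsets of {A,B}:
  {A}: scan cost=120, card=120
  {B}: scan cost=20, card=20
  {AB}: card=120; try (B,hash)→440, (A,merge)→1100, (B,merge)→1200, (A,hash)→1720, (A,nl)→2420, (B,nl)→2520; best=440 via (B,hash)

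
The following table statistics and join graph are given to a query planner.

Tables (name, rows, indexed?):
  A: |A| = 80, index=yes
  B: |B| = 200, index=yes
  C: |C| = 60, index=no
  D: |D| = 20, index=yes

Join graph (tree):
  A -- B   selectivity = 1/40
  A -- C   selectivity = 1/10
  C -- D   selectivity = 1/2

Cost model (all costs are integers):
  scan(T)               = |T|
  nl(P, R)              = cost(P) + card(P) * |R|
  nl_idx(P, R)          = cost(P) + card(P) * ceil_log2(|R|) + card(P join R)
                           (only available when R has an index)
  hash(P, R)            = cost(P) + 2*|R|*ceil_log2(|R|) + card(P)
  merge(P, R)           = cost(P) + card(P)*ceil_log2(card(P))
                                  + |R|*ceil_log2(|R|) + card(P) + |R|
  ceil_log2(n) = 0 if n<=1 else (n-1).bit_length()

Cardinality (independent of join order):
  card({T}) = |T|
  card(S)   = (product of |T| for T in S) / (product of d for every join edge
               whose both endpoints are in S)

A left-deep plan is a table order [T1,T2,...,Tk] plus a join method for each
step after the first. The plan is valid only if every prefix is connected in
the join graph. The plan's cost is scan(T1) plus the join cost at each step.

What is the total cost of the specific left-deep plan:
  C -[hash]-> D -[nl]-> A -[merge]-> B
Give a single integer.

117320

step 1: scan C: cost=60, card=60
step 2: join D via hash
    card(P join D) = 60*20/(2) = 600
    cost = 60 + 2*20*5 + 60 = 320
step 3: join A via nl
    card(P join A) = 600*80/(10) = 4800
    cost = 320 + 600*80 = 48320
step 4: join B via merge
    card(P join B) = 4800*200/(40) = 24000
    cost = 48320 + 4800*13 + 200*8 + 4800 + 200 = 117320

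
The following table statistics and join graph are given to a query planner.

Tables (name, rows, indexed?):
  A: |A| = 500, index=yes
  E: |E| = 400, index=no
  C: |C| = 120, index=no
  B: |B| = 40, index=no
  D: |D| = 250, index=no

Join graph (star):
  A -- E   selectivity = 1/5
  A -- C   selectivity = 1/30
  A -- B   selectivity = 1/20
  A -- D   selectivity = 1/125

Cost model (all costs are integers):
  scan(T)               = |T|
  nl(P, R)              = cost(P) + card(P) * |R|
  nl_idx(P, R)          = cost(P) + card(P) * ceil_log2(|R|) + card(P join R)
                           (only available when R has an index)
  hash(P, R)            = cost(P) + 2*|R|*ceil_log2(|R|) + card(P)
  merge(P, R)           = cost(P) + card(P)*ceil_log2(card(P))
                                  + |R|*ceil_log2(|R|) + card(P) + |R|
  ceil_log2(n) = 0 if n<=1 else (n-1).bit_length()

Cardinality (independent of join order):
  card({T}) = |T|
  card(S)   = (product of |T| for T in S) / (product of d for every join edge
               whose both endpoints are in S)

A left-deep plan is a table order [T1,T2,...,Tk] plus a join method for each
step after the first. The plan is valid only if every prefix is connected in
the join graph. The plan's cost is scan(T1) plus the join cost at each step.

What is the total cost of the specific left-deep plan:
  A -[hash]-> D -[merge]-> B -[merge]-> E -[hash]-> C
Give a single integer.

step 1: scan A: cost=500, card=500
step 2: join D via hash
    card(P join D) = 500*250/(125) = 1000
    cost = 500 + 2*250*8 + 500 = 5000
step 3: join B via merge
    card(P join B) = 1000*40/(20) = 2000
    cost = 5000 + 1000*10 + 40*6 + 1000 + 40 = 16280
step 4: join E via merge
    card(P join E) = 2000*400/(5) = 160000
    cost = 16280 + 2000*11 + 400*9 + 2000 + 400 = 44280
step 5: join C via hash
    card(P join C) = 160000*120/(30) = 640000
    cost = 44280 + 2*120*7 + 160000 = 205960

205960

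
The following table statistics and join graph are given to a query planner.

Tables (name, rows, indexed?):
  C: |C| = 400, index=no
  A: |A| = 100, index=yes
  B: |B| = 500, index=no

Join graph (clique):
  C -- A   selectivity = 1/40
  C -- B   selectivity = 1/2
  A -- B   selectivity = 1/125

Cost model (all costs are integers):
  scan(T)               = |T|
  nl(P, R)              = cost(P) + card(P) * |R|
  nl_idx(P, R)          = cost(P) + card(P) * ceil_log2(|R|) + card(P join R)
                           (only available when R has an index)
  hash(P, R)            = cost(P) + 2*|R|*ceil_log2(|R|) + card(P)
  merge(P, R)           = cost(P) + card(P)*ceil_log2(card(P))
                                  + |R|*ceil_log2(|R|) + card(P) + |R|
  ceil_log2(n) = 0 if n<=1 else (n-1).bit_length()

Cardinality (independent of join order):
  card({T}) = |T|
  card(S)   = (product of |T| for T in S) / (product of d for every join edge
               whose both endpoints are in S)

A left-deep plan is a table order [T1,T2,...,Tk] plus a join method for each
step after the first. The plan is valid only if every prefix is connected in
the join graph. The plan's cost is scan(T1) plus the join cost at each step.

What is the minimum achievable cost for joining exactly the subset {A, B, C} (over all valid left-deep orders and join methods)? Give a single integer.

10000

Selinger DP over subsets of {A,B,C}:
  {C}: scan cost=400, card=400
  {A}: scan cost=100, card=100
  {B}: scan cost=500, card=500
  {AC}: card=1000; try (A,hash)→2200, (A,nl_idx)→4200, (C,merge)→4900, (A,merge)→5200, (C,hash)→7400, (C,nl)→40100 …(+1); best=2200 via (A,hash)
  {BC}: card=100000; try (C,hash)→8200, (B,merge)→9400, (C,merge)→9500, (B,hash)→9800, (B,nl)→200400, (C,nl)→200500; best=8200 via (C,hash)
  {AB}: card=400; try (A,hash)→2400, (A,nl_idx)→4400, (B,merge)→5900, (A,merge)→6300, (B,hash)→9200, (B,nl)→50100 …(+1); best=2400 via (A,hash)
  {ABC}: card=2000; try (C,hash)→10000, (C,merge)→10400, (B,hash)→12200, (B,merge)→18200, (A,hash)→109600, (C,nl)→162400 …(+4); best=10000 via (C,hash)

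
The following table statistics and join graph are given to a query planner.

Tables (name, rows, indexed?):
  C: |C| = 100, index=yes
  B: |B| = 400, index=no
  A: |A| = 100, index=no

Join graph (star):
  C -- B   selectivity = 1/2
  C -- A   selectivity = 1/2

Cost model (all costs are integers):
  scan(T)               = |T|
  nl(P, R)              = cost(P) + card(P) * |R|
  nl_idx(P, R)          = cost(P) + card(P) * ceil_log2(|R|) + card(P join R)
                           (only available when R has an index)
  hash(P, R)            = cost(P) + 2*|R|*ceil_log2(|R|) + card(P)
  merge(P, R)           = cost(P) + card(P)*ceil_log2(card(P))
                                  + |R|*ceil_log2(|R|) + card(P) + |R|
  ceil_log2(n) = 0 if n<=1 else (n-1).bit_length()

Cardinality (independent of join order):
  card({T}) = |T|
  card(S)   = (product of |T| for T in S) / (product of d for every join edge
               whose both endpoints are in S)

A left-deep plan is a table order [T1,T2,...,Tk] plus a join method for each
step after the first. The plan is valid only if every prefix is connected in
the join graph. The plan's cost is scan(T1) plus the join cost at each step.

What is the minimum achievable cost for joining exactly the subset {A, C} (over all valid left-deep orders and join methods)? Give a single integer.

1600

Selinger DP over subsets of {A,C}:
  {C}: scan cost=100, card=100
  {A}: scan cost=100, card=100
  {AC}: card=5000; try (C,hash)→1600, (A,hash)→1600, (C,merge)→1700, (A,merge)→1700, (C,nl_idx)→5800, (C,nl)→10100 …(+1); best=1600 via (C,hash)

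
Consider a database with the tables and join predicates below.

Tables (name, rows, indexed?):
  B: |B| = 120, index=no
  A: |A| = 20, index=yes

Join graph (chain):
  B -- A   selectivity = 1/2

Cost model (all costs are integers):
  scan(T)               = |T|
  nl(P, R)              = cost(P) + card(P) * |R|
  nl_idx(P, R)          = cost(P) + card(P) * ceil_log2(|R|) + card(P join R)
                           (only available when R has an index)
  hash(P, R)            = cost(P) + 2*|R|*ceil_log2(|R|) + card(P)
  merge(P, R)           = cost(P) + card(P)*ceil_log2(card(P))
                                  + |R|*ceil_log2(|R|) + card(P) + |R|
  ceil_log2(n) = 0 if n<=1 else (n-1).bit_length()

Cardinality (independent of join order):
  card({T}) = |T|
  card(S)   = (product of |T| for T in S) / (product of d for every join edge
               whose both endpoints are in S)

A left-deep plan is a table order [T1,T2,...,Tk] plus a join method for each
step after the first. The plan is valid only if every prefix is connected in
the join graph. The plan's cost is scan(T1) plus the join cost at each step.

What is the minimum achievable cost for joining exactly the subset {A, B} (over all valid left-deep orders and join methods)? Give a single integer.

Selinger DP over subsets of {A,B}:
  {B}: scan cost=120, card=120
  {A}: scan cost=20, card=20
  {AB}: card=1200; try (A,hash)→440, (B,merge)→1100, (A,merge)→1200, (B,hash)→1720, (A,nl_idx)→1920, (B,nl)→2420 …(+1); best=440 via (A,hash)

440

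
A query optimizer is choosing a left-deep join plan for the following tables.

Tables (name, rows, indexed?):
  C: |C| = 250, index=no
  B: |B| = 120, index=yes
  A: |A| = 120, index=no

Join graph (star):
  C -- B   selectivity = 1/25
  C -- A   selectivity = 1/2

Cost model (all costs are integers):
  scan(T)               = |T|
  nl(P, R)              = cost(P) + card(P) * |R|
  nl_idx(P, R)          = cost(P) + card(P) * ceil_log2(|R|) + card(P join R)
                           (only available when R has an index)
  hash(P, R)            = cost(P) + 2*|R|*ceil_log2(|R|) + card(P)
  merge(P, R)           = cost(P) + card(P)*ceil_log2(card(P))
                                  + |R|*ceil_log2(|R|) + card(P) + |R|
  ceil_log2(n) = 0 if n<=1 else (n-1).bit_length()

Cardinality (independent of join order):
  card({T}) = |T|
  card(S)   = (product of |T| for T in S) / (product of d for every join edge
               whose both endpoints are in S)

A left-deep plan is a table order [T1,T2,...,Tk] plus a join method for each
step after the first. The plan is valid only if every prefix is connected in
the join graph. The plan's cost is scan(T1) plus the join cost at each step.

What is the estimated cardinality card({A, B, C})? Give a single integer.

72000

Tables in S: A(120), B(120), C(250)
Edges inside S: C-B(d=25), C-A(d=2)
numerator = 120 * 120 * 250 = 3600000
denominator = 25 * 2 = 50
card(S) = 3600000 / 50 = 72000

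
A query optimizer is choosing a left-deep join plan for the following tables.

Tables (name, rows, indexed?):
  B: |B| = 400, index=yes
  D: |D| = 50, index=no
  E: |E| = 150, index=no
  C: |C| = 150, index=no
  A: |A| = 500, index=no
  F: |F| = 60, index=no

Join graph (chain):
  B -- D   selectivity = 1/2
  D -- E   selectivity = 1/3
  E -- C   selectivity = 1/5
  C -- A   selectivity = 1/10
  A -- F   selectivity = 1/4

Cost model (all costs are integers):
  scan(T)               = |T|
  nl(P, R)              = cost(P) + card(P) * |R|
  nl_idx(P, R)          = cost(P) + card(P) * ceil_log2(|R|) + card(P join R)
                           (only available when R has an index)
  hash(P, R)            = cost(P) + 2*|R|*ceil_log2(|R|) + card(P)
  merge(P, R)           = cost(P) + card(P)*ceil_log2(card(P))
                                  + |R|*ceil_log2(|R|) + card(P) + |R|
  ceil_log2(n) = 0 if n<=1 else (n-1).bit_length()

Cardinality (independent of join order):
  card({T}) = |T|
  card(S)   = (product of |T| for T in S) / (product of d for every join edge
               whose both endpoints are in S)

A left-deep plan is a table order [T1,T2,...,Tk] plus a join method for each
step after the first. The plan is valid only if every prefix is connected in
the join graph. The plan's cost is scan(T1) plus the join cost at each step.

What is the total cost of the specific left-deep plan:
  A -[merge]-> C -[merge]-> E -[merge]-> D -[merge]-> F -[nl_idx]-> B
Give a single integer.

11846888970

step 1: scan A: cost=500, card=500
step 2: join C via merge
    card(P join C) = 500*150/(10) = 7500
    cost = 500 + 500*9 + 150*8 + 500 + 150 = 6850
step 3: join E via merge
    card(P join E) = 7500*150/(5) = 225000
    cost = 6850 + 7500*13 + 150*8 + 7500 + 150 = 113200
step 4: join D via merge
    card(P join D) = 225000*50/(3) = 3750000
    cost = 113200 + 225000*18 + 50*6 + 225000 + 50 = 4388550
step 5: join F via merge
    card(P join F) = 3750000*60/(4) = 56250000
    cost = 4388550 + 3750000*22 + 60*6 + 3750000 + 60 = 90638970
step 6: join B via nl_idx
    card(P join B) = 56250000*400/(2) = 11250000000
    cost = 90638970 + 56250000*9 + 11250000000 = 11846888970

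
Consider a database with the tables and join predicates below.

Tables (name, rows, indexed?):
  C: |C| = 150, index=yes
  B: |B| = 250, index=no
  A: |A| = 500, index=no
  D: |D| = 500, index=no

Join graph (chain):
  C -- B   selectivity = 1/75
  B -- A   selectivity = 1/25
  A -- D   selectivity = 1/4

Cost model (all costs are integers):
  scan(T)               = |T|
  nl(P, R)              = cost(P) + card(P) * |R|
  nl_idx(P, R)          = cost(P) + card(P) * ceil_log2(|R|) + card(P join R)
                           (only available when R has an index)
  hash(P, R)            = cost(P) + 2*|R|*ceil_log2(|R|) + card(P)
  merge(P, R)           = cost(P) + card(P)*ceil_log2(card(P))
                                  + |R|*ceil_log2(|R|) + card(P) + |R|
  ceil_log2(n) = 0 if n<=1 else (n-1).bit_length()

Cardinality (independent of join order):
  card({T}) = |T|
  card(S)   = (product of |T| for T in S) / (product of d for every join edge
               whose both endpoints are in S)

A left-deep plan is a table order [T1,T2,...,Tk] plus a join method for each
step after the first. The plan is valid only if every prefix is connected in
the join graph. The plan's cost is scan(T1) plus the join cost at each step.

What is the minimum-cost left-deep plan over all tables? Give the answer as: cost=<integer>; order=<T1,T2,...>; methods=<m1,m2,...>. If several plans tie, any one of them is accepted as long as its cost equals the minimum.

Selinger DP (subsets sized 1..n):
  {C}: scan cost=150, card=150
  {B}: scan cost=250, card=250
  {A}: scan cost=500, card=500
  {D}: scan cost=500, card=500
  {BC}: card=500; try (C,nl_idx)→2750, (C,hash)→2900, (B,merge)→3750, (C,merge)→3850, (B,hash)→4300, (B,nl)→37650 …(+1); best=2750 via (C,nl_idx)
  {AB}: card=5000; try (B,hash)→5000, (A,merge)→7500, (B,merge)→7750, (A,hash)→9500, (A,nl)→125250, (B,nl)→125500; best=5000 via (B,hash)
  {AD}: card=62500; try (D,hash)→10000, (A,hash)→10000, (D,merge)→10500, (A,merge)→10500, (D,nl)→250500, (A,nl)→250500; best=10000 via (D,hash)
  {ABC}: card=10000; try (A,hash)→12250, (C,hash)→12400, (A,merge)→12750, (C,nl_idx)→55000, (C,merge)→76350, (A,nl)→252750 …(+1); best=12250 via (A,hash)
  {ABD}: card=625000; try (D,hash)→19000, (B,hash)→76500, (D,merge)→80000, (B,merge)→1074750, (D,nl)→2505000, (B,nl)→15635000; best=19000 via (D,hash)
  {ABCD}: card=1250000; try (D,hash)→31250, (D,merge)→167250, (C,hash)→646400, (D,nl)→5012250, (C,nl_idx)→6269000, (C,merge)→13145350 …(+1); best=31250 via (D,hash)

cost=31250; order=B,C,A,D; methods=nl_idx,hash,hash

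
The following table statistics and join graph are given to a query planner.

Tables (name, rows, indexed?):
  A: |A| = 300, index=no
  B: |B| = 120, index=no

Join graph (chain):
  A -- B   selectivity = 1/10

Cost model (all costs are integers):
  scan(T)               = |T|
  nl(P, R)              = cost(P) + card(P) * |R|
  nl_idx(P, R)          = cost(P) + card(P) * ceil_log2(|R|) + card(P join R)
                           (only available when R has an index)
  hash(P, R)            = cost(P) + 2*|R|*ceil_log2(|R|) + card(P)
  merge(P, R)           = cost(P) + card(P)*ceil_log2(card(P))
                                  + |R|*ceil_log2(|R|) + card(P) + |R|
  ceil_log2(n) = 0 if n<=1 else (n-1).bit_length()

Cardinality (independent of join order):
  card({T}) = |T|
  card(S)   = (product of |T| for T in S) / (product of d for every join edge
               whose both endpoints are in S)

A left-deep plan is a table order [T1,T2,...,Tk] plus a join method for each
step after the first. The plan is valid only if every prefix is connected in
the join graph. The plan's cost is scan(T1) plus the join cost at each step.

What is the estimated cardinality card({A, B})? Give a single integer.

Tables in S: A(300), B(120)
Edges inside S: A-B(d=10)
numerator = 300 * 120 = 36000
denominator = 10 = 10
card(S) = 36000 / 10 = 3600

3600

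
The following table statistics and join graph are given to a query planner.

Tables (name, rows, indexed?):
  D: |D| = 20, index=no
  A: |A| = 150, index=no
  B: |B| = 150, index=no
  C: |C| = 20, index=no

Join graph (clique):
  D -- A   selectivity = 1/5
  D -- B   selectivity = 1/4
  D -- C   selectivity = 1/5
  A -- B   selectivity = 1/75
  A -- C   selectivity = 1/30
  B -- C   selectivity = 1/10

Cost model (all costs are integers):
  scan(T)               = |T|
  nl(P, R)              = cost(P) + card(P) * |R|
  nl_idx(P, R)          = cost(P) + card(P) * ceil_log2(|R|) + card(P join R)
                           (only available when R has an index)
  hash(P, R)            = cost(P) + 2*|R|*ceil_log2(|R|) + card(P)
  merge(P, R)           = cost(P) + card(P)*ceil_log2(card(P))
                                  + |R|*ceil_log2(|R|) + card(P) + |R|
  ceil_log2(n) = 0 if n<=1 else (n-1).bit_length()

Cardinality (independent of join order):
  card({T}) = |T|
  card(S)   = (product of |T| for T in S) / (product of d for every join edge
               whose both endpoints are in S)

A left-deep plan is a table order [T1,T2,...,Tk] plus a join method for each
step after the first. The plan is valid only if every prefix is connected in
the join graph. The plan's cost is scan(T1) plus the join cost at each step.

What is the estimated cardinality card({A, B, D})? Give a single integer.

300

Tables in S: A(150), B(150), D(20)
Edges inside S: D-A(d=5), D-B(d=4), A-B(d=75)
numerator = 150 * 150 * 20 = 450000
denominator = 5 * 4 * 75 = 1500
card(S) = 450000 / 1500 = 300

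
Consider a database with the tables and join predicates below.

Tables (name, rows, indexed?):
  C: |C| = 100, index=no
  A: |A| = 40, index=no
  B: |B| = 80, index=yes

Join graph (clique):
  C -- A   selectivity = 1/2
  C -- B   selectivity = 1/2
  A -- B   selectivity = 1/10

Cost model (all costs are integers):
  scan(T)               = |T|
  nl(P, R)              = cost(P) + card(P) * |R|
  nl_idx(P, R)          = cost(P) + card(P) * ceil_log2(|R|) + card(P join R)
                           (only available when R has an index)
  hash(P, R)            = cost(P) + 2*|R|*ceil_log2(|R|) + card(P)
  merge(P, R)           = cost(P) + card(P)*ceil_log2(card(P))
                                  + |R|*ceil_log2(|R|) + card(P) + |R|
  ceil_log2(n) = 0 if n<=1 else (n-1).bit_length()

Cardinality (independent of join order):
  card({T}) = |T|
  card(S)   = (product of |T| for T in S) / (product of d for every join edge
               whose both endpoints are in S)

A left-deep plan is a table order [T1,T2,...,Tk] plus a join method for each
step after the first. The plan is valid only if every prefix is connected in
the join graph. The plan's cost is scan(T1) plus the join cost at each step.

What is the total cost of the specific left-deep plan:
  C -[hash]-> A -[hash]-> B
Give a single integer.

3800

step 1: scan C: cost=100, card=100
step 2: join A via hash
    card(P join A) = 100*40/(2) = 2000
    cost = 100 + 2*40*6 + 100 = 680
step 3: join B via hash
    card(P join B) = 2000*80/(2*10) = 8000
    cost = 680 + 2*80*7 + 2000 = 3800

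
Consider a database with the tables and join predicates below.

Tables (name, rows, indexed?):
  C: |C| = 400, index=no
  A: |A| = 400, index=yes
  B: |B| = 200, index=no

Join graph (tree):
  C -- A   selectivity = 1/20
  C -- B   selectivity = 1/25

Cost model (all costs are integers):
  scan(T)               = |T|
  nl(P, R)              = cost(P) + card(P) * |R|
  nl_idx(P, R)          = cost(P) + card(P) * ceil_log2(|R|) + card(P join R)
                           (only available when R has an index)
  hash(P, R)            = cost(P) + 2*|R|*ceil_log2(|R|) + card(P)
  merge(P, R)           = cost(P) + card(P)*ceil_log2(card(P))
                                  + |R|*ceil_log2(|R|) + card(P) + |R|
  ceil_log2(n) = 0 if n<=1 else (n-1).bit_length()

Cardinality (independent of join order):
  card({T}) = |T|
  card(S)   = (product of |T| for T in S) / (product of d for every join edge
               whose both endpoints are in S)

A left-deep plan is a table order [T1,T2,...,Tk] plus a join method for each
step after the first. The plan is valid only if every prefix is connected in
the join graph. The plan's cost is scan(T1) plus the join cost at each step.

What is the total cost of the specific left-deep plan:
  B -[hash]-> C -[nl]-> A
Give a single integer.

1287600

step 1: scan B: cost=200, card=200
step 2: join C via hash
    card(P join C) = 200*400/(25) = 3200
    cost = 200 + 2*400*9 + 200 = 7600
step 3: join A via nl
    card(P join A) = 3200*400/(20) = 64000
    cost = 7600 + 3200*400 = 1287600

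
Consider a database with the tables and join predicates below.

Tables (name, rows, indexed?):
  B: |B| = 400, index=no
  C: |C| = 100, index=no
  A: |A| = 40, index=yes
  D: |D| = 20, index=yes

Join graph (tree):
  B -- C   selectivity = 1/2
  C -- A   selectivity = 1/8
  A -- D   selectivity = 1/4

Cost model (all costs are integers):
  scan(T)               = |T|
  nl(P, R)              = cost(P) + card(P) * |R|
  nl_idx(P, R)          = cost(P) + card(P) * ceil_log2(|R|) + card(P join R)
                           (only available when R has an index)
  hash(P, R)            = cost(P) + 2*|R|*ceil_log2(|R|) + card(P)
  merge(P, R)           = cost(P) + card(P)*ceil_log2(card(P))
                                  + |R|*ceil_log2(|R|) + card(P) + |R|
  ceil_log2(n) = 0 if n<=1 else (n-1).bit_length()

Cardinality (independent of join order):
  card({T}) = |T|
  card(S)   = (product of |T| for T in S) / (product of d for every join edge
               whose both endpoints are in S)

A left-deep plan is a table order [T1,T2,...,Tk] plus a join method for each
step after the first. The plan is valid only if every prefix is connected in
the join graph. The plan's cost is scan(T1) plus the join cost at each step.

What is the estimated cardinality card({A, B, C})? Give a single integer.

Tables in S: A(40), B(400), C(100)
Edges inside S: B-C(d=2), C-A(d=8)
numerator = 40 * 400 * 100 = 1600000
denominator = 2 * 8 = 16
card(S) = 1600000 / 16 = 100000

100000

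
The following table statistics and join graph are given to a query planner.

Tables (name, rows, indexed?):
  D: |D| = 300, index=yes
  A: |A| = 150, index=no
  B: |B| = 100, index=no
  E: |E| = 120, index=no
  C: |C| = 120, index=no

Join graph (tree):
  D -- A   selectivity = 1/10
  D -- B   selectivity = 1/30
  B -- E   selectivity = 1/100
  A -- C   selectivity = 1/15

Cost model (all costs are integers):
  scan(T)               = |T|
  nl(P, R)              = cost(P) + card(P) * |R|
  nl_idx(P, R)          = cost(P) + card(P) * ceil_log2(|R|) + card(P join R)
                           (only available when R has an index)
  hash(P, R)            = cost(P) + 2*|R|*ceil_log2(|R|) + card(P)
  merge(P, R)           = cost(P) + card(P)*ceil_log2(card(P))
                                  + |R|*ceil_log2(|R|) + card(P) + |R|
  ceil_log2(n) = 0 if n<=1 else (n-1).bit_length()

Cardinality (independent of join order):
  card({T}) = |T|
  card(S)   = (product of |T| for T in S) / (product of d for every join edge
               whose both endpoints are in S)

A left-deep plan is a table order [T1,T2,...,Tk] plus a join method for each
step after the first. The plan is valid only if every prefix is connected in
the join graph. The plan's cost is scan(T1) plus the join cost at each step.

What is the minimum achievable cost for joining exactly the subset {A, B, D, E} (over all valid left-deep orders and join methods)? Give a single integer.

Selinger DP over subsets of {A,B,D,E}:
  {D}: scan cost=300, card=300
  {A}: scan cost=150, card=150
  {B}: scan cost=100, card=100
  {E}: scan cost=120, card=120
  {AD}: card=4500; try (A,hash)→3000, (D,merge)→4500, (A,merge)→4650, (D,hash)→5700, (D,nl_idx)→6000, (D,nl)→45150 …(+1); best=3000 via (A,hash)
  {BD}: card=1000; try (D,nl_idx)→2000, (B,hash)→2000, (D,merge)→3900, (B,merge)→4100, (D,hash)→5600, (D,nl)→30100 …(+1); best=2000 via (D,nl_idx)
  {BE}: card=120; try (B,hash)→1640, (E,merge)→1860, (E,hash)→1880, (B,merge)→1880, (E,nl)→12100, (B,nl)→12120; best=1640 via (B,hash)
  {ABD}: card=15000; try (A,hash)→5400, (B,hash)→8900, (A,merge)→14350, (B,merge)→66800, (A,nl)→152000, (B,nl)→453000; best=5400 via (A,hash)
  {BDE}: card=1200; try (D,nl_idx)→3920, (E,hash)→4680, (D,merge)→5600, (D,hash)→7160, (E,merge)→13960, (D,nl)→37640 …(+1); best=3920 via (D,nl_idx)
  {ABDE}: card=18000; try (A,hash)→7520, (A,merge)→19670, (E,hash)→22080, (A,nl)→183920, (E,merge)→231360, (E,nl)→1805400; best=7520 via (A,hash)

7520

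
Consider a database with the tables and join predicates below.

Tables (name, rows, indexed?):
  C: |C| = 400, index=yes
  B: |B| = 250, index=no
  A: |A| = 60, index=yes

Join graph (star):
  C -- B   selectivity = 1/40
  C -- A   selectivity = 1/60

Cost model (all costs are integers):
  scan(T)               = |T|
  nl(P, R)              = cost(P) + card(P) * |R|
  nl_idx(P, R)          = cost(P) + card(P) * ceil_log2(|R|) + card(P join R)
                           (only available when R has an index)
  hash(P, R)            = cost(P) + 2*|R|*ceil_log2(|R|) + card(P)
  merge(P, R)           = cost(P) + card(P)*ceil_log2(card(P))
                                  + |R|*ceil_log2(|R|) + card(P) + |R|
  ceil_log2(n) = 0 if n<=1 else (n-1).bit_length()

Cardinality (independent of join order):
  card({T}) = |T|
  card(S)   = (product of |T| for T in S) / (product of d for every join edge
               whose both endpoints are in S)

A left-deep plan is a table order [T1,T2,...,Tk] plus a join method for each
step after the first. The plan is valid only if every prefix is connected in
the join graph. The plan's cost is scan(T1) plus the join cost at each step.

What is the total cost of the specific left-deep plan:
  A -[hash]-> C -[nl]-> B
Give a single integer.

107320

step 1: scan A: cost=60, card=60
step 2: join C via hash
    card(P join C) = 60*400/(60) = 400
    cost = 60 + 2*400*9 + 60 = 7320
step 3: join B via nl
    card(P join B) = 400*250/(40) = 2500
    cost = 7320 + 400*250 = 107320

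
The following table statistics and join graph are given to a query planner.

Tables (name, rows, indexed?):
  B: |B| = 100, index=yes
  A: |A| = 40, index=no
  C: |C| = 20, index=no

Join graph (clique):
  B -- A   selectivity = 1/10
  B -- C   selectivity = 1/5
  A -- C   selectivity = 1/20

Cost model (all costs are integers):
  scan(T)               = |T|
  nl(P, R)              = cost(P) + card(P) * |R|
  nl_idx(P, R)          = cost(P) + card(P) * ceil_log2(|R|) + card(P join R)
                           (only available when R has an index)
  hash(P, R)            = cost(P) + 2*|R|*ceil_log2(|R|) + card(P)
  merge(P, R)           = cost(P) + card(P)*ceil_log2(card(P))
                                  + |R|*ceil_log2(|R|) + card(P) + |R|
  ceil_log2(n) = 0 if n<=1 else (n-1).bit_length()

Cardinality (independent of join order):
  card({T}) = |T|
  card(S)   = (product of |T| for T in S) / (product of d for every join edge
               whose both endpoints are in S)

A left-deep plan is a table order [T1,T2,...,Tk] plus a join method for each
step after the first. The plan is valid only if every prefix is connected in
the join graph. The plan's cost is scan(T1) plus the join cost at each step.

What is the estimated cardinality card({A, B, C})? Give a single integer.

Tables in S: A(40), B(100), C(20)
Edges inside S: B-A(d=10), B-C(d=5), A-C(d=20)
numerator = 40 * 100 * 20 = 80000
denominator = 10 * 5 * 20 = 1000
card(S) = 80000 / 1000 = 80

80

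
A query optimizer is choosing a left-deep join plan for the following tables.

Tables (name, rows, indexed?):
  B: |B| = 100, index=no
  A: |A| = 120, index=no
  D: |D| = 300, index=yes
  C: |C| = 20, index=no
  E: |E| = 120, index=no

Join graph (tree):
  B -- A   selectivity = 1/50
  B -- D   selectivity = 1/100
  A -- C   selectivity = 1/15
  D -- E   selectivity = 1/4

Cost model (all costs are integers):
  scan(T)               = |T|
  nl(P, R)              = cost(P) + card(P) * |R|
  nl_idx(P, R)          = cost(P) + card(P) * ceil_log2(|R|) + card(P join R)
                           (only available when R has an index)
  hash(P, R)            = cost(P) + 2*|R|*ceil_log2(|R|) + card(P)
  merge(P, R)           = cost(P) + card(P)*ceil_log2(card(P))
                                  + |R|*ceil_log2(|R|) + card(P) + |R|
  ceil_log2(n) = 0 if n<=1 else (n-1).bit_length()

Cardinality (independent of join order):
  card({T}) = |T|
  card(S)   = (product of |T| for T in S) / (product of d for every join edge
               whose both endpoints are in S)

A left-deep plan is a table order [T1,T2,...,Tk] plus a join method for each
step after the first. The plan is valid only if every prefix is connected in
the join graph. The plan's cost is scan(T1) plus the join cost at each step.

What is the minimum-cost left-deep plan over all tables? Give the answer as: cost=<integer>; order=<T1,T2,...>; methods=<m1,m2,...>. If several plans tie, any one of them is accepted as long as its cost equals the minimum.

cost=6840; order=B,D,A,C,E; methods=nl_idx,hash,hash,hash

Selinger DP (subsets sized 1..n):
  {B}: scan cost=100, card=100
  {A}: scan cost=120, card=120
  {D}: scan cost=300, card=300
  {C}: scan cost=20, card=20
  {E}: scan cost=120, card=120
  {AB}: card=240; try (B,hash)→1640, (A,merge)→1860, (B,merge)→1880, (A,hash)→1880, (A,nl)→12100, (B,nl)→12120; best=1640 via (B,hash)
  {BD}: card=300; try (D,nl_idx)→1300, (B,hash)→2000, (D,merge)→3900, (B,merge)→4100, (D,hash)→5600, (D,nl)→30100 …(+1); best=1300 via (D,nl_idx)
  {AC}: card=160; try (C,hash)→440, (A,merge)→1100, (C,merge)→1200, (A,hash)→1720, (A,nl)→2420, (C,nl)→2520; best=440 via (C,hash)
  {DE}: card=9000; try (E,hash)→2280, (D,merge)→4080, (E,merge)→4260, (D,hash)→5640, (D,nl_idx)→10200, (D,nl)→36120 …(+1); best=2280 via (E,hash)
  {ABD}: card=720; try (A,hash)→3280, (D,nl_idx)→4520, (A,merge)→5260, (D,merge)→6800, (D,hash)→7280, (A,nl)→37300 …(+1); best=3280 via (A,hash)
  {ABC}: card=320; try (B,hash)→2000, (C,hash)→2080, (B,merge)→2680, (C,merge)→3920, (C,nl)→6440, (B,nl)→16440; best=2000 via (B,hash)
  {BDE}: card=9000; try (E,hash)→3280, (E,merge)→5260, (B,hash)→12680, (E,nl)→37300, (B,merge)→138080, (B,nl)→902280; best=3280 via (E,hash)
  {ABCD}: card=960; try (C,hash)→4200, (D,nl_idx)→5840, (D,hash)→7720, (D,merge)→8200, (C,merge)→11320, (C,nl)→17680 …(+1); best=4200 via (C,hash)
  {ABDE}: card=21600; try (E,hash)→5680, (E,merge)→12160, (A,hash)→13960, (E,nl)→89680, (A,merge)→139240, (A,nl)→1083280; best=5680 via (E,hash)
  {ABCDE}: card=28800; try (E,hash)→6840, (E,merge)→15720, (C,hash)→27480, (E,nl)→119400, (C,merge)→351400, (C,nl)→437680; best=6840 via (E,hash)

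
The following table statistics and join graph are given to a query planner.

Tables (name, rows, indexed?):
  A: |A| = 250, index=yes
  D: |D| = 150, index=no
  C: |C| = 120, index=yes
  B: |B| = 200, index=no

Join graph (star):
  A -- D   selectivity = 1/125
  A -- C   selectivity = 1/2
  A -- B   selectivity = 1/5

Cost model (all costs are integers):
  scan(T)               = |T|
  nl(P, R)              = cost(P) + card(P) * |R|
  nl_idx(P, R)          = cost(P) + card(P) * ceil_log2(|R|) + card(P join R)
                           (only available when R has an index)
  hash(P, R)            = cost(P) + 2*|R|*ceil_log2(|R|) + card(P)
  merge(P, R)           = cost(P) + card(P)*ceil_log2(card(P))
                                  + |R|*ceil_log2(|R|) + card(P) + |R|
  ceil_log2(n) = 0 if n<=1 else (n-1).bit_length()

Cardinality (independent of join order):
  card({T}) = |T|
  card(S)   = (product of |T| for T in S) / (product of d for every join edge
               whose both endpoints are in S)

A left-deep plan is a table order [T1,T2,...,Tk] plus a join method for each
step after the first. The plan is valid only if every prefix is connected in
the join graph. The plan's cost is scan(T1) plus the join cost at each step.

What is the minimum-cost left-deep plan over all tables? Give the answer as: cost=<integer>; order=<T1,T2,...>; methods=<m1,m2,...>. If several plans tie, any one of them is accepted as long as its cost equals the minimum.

cost=18830; order=D,A,B,C; methods=nl_idx,hash,hash

Selinger DP (subsets sized 1..n):
  {A}: scan cost=250, card=250
  {D}: scan cost=150, card=150
  {C}: scan cost=120, card=120
  {B}: scan cost=200, card=200
  {AD}: card=300; try (A,nl_idx)→1650, (D,hash)→2900, (A,merge)→3750, (D,merge)→3850, (A,hash)→4300, (A,nl)→37650 …(+1); best=1650 via (A,nl_idx)
  {AC}: card=15000; try (C,hash)→2180, (A,merge)→3330, (C,merge)→3460, (A,hash)→4240, (A,nl_idx)→16080, (C,nl_idx)→17000 …(+2); best=2180 via (C,hash)
  {AB}: card=10000; try (B,hash)→3700, (A,merge)→4250, (B,merge)→4300, (A,hash)→4400, (A,nl_idx)→11800, (A,nl)→50200 …(+1); best=3700 via (B,hash)
  {ACD}: card=18000; try (C,hash)→3630, (C,merge)→5610, (D,hash)→19580, (C,nl_idx)→21750, (C,nl)→37650, (D,merge)→228530 …(+1); best=3630 via (C,hash)
  {ABD}: card=12000; try (B,hash)→5150, (B,merge)→6450, (D,hash)→16100, (B,nl)→61650, (D,merge)→155050, (D,nl)→1503700; best=5150 via (B,hash)
  {ABC}: card=600000; try (C,hash)→15380, (B,hash)→20380, (C,merge)→154660, (B,merge)→228980, (C,nl_idx)→673700, (C,nl)→1203700 …(+1); best=15380 via (C,hash)
  {ABCD}: card=720000; try (C,hash)→18830, (B,hash)→24830, (C,merge)→186110, (B,merge)→293430, (D,hash)→617780, (C,nl_idx)→809150 …(+4); best=18830 via (C,hash)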